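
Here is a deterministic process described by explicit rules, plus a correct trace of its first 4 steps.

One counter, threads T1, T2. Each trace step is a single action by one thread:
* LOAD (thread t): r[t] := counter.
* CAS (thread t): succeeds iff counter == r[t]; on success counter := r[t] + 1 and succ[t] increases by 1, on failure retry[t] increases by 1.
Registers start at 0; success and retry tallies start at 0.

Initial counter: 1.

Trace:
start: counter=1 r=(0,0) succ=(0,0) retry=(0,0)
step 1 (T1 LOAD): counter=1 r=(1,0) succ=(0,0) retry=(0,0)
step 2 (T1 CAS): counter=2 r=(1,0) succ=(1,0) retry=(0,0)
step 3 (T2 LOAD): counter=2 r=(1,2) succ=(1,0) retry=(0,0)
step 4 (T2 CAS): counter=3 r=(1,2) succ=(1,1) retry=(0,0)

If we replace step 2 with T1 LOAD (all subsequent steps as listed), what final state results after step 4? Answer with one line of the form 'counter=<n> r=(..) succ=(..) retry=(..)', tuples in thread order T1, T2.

counter=2 r=(1,1) succ=(0,1) retry=(0,0)

(re-executing from step 2 with the substitution; state before step 2: counter=1 r=(1,0) succ=(0,0) retry=(0,0))
step 2 (T1 LOAD): counter=1 r=(1,0) succ=(0,0) retry=(0,0)
step 3 (T2 LOAD): counter=1 r=(1,1) succ=(0,0) retry=(0,0)
step 4 (T2 CAS): counter=2 r=(1,1) succ=(0,1) retry=(0,0)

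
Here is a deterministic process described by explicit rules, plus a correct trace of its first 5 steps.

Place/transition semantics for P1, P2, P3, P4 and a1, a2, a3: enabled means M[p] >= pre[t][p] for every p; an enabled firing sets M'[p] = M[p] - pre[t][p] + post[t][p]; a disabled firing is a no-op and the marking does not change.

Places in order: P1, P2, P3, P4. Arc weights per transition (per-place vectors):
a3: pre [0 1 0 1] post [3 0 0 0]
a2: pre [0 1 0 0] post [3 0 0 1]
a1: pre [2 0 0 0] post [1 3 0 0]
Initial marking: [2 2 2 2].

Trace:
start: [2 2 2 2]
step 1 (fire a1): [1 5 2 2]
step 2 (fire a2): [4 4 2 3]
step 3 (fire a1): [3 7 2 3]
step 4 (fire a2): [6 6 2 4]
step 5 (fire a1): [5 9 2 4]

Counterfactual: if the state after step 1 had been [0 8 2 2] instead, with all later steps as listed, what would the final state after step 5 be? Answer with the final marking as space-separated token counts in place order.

state after step 1 := [0 8 2 2]
step 2 (fire a2): [3 7 2 3]
step 3 (fire a1): [2 10 2 3]
step 4 (fire a2): [5 9 2 4]
step 5 (fire a1): [4 12 2 4]

4 12 2 4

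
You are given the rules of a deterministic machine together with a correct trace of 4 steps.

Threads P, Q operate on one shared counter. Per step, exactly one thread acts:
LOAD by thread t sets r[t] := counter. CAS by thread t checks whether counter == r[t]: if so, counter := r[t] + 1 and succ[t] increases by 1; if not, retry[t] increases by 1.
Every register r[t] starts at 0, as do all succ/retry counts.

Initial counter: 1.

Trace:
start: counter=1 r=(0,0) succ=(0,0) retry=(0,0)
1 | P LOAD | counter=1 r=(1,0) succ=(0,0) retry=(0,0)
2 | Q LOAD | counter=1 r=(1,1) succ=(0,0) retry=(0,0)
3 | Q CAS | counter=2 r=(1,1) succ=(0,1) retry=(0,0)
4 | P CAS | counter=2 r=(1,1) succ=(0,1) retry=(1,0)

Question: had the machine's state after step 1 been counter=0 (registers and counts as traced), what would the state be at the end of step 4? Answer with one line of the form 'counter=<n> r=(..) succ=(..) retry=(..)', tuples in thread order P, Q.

state after step 1 := counter=0 r=(1,0) succ=(0,0) retry=(0,0)
2 | Q LOAD | counter=0 r=(1,0) succ=(0,0) retry=(0,0)
3 | Q CAS | counter=1 r=(1,0) succ=(0,1) retry=(0,0)
4 | P CAS | counter=2 r=(1,0) succ=(1,1) retry=(0,0)

counter=2 r=(1,0) succ=(1,1) retry=(0,0)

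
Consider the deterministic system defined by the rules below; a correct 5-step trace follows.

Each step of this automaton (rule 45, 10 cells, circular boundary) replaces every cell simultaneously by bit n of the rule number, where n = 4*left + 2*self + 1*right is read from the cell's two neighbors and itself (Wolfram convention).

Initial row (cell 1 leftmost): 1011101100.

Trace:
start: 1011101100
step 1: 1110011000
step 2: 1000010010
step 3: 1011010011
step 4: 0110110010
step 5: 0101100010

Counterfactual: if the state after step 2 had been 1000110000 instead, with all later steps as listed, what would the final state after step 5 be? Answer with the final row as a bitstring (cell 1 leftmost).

0000000111

state after step 2 := 1000110000
step 3: 1010100110
step 4: 1111100101
step 5: 0000000111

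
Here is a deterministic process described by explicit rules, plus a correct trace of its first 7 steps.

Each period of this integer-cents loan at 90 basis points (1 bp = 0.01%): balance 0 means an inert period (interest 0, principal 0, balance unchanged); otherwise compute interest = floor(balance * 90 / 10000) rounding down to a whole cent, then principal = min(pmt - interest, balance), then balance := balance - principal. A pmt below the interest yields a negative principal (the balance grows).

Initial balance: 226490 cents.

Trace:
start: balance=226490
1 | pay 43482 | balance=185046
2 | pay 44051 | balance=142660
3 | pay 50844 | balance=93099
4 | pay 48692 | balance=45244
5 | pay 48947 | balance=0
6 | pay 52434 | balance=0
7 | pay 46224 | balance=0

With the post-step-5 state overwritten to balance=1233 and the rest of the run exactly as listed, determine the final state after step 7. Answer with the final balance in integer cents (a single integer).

state after step 5 := balance=1233
6 | pay 52434 | balance=0
7 | pay 46224 | balance=0

0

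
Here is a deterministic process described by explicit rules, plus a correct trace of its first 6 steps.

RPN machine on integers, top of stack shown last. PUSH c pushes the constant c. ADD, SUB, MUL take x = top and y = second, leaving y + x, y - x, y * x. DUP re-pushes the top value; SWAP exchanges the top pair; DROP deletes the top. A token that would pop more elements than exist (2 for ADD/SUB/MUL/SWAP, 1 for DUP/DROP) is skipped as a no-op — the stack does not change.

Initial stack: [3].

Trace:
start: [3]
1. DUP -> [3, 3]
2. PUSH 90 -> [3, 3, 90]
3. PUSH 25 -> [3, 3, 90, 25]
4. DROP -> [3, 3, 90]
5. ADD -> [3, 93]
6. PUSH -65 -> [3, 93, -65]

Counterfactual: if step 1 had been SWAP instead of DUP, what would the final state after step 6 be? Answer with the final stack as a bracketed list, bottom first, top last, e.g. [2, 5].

(re-executing from step 1 with the substitution; state before step 1: [3])
1. SWAP -> [3]
2. PUSH 90 -> [3, 90]
3. PUSH 25 -> [3, 90, 25]
4. DROP -> [3, 90]
5. ADD -> [93]
6. PUSH -65 -> [93, -65]

[93, -65]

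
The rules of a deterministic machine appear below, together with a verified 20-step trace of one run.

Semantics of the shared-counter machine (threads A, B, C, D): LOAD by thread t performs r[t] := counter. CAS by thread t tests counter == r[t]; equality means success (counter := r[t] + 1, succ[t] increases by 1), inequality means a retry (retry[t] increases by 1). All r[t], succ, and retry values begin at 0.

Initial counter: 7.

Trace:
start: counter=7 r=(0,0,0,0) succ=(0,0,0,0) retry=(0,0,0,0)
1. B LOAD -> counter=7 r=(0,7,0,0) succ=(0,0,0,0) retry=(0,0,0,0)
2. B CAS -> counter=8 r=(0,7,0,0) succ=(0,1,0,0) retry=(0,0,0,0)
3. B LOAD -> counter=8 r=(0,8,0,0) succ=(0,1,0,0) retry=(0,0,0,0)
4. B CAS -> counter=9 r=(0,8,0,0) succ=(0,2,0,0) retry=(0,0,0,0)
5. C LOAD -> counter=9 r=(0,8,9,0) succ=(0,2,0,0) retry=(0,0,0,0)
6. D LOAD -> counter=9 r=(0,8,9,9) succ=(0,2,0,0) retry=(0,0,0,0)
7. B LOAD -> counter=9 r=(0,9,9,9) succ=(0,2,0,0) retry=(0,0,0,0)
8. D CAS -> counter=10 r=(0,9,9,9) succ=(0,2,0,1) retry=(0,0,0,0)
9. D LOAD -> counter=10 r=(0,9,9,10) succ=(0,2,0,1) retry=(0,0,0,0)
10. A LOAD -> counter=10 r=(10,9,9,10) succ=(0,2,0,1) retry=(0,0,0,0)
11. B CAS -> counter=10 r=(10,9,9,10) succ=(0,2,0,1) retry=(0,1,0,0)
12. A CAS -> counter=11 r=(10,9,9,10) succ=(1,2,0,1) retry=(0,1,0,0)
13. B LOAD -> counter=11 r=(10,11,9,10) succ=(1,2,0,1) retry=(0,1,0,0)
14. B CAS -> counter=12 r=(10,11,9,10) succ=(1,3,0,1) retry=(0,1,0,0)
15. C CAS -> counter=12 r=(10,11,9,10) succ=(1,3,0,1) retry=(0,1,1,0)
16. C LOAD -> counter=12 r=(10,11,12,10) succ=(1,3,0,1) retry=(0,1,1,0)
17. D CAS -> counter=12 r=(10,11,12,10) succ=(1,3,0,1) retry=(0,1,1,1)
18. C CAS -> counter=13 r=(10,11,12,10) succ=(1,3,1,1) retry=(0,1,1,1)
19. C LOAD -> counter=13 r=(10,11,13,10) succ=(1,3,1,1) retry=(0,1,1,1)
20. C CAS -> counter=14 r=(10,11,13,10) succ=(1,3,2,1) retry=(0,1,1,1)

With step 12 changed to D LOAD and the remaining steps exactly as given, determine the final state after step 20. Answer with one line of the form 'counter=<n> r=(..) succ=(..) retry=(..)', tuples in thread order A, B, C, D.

(re-executing from step 12 with the substitution; state before step 12: counter=10 r=(10,9,9,10) succ=(0,2,0,1) retry=(0,1,0,0))
12. D LOAD -> counter=10 r=(10,9,9,10) succ=(0,2,0,1) retry=(0,1,0,0)
13. B LOAD -> counter=10 r=(10,10,9,10) succ=(0,2,0,1) retry=(0,1,0,0)
14. B CAS -> counter=11 r=(10,10,9,10) succ=(0,3,0,1) retry=(0,1,0,0)
15. C CAS -> counter=11 r=(10,10,9,10) succ=(0,3,0,1) retry=(0,1,1,0)
16. C LOAD -> counter=11 r=(10,10,11,10) succ=(0,3,0,1) retry=(0,1,1,0)
17. D CAS -> counter=11 r=(10,10,11,10) succ=(0,3,0,1) retry=(0,1,1,1)
18. C CAS -> counter=12 r=(10,10,11,10) succ=(0,3,1,1) retry=(0,1,1,1)
19. C LOAD -> counter=12 r=(10,10,12,10) succ=(0,3,1,1) retry=(0,1,1,1)
20. C CAS -> counter=13 r=(10,10,12,10) succ=(0,3,2,1) retry=(0,1,1,1)

counter=13 r=(10,10,12,10) succ=(0,3,2,1) retry=(0,1,1,1)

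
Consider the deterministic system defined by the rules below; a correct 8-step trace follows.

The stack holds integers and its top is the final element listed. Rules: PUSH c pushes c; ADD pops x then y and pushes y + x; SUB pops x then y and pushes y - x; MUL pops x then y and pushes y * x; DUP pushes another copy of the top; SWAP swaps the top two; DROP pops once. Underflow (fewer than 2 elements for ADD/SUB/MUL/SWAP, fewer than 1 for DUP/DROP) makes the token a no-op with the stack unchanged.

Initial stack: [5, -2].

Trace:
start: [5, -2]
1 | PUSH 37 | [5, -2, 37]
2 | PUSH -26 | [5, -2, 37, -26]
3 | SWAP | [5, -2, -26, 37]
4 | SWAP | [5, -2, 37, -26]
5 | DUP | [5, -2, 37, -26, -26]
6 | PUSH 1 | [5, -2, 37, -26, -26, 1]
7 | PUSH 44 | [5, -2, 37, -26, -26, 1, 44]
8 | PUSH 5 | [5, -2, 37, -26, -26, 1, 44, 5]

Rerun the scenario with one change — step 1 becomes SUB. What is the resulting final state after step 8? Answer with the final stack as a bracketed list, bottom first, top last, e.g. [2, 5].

(re-executing from step 1 with the substitution; state before step 1: [5, -2])
1 | SUB | [7]
2 | PUSH -26 | [7, -26]
3 | SWAP | [-26, 7]
4 | SWAP | [7, -26]
5 | DUP | [7, -26, -26]
6 | PUSH 1 | [7, -26, -26, 1]
7 | PUSH 44 | [7, -26, -26, 1, 44]
8 | PUSH 5 | [7, -26, -26, 1, 44, 5]

[7, -26, -26, 1, 44, 5]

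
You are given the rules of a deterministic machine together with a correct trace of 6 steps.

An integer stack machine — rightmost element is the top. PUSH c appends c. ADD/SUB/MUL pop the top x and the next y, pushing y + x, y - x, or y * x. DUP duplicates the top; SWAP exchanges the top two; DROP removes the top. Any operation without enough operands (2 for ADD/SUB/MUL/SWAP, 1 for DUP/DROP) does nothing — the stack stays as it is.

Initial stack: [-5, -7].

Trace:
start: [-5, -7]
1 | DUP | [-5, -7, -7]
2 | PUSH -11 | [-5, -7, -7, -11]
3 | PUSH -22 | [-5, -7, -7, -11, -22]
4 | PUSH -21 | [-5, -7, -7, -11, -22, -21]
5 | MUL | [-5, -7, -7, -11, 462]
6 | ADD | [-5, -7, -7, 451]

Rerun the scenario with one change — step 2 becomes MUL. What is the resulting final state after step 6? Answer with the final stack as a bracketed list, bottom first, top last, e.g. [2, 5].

[-5, 511]

(re-executing from step 2 with the substitution; state before step 2: [-5, -7, -7])
2 | MUL | [-5, 49]
3 | PUSH -22 | [-5, 49, -22]
4 | PUSH -21 | [-5, 49, -22, -21]
5 | MUL | [-5, 49, 462]
6 | ADD | [-5, 511]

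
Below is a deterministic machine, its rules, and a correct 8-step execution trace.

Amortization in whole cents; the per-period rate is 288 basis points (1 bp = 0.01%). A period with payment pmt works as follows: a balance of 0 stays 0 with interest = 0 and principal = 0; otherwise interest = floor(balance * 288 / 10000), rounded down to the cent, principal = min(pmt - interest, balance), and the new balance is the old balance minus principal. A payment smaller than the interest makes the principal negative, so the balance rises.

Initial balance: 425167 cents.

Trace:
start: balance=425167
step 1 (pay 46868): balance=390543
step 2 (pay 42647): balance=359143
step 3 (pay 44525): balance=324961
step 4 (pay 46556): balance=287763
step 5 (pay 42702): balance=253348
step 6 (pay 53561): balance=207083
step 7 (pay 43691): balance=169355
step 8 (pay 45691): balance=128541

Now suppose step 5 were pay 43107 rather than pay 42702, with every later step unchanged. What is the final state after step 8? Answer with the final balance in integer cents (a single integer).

(re-executing from step 5 with the substitution; state before step 5: balance=287763)
step 5 (pay 43107): balance=252943
step 6 (pay 53561): balance=206666
step 7 (pay 43691): balance=168926
step 8 (pay 45691): balance=128100

128100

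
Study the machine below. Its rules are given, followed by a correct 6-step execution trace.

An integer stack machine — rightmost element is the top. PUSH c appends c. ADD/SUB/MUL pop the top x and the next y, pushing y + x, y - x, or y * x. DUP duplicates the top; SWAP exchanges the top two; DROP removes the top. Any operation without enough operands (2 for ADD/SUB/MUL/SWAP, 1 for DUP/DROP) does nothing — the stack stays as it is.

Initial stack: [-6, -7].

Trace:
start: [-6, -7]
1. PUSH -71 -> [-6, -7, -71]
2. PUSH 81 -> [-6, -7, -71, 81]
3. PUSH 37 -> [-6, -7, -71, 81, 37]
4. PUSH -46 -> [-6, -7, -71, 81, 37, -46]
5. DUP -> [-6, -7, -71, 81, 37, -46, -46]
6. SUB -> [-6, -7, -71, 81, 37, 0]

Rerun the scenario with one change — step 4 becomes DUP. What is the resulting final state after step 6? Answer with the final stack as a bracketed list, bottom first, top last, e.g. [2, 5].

(re-executing from step 4 with the substitution; state before step 4: [-6, -7, -71, 81, 37])
4. DUP -> [-6, -7, -71, 81, 37, 37]
5. DUP -> [-6, -7, -71, 81, 37, 37, 37]
6. SUB -> [-6, -7, -71, 81, 37, 0]

[-6, -7, -71, 81, 37, 0]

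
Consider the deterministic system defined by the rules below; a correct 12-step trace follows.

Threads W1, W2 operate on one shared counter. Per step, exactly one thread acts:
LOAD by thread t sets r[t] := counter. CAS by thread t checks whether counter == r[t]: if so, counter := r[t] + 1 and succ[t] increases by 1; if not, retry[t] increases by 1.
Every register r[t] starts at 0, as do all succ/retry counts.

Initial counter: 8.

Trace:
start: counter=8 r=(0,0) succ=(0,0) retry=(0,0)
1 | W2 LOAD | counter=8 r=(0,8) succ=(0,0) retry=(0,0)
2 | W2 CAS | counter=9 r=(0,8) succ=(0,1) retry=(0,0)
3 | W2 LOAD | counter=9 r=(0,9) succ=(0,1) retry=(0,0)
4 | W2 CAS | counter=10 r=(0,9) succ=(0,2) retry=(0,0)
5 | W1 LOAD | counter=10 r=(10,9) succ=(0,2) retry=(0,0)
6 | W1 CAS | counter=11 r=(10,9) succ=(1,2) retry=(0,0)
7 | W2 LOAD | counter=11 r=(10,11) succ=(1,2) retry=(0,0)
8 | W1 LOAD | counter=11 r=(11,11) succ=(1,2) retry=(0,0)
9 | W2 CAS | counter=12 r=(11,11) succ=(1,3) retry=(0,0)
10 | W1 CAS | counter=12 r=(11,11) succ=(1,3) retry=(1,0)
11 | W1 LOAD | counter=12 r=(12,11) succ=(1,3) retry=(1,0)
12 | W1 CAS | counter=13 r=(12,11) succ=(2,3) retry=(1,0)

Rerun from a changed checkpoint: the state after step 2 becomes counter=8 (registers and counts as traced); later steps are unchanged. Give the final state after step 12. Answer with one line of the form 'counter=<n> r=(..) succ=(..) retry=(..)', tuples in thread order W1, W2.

state after step 2 := counter=8 r=(0,8) succ=(0,1) retry=(0,0)
3 | W2 LOAD | counter=8 r=(0,8) succ=(0,1) retry=(0,0)
4 | W2 CAS | counter=9 r=(0,8) succ=(0,2) retry=(0,0)
5 | W1 LOAD | counter=9 r=(9,8) succ=(0,2) retry=(0,0)
6 | W1 CAS | counter=10 r=(9,8) succ=(1,2) retry=(0,0)
7 | W2 LOAD | counter=10 r=(9,10) succ=(1,2) retry=(0,0)
8 | W1 LOAD | counter=10 r=(10,10) succ=(1,2) retry=(0,0)
9 | W2 CAS | counter=11 r=(10,10) succ=(1,3) retry=(0,0)
10 | W1 CAS | counter=11 r=(10,10) succ=(1,3) retry=(1,0)
11 | W1 LOAD | counter=11 r=(11,10) succ=(1,3) retry=(1,0)
12 | W1 CAS | counter=12 r=(11,10) succ=(2,3) retry=(1,0)

counter=12 r=(11,10) succ=(2,3) retry=(1,0)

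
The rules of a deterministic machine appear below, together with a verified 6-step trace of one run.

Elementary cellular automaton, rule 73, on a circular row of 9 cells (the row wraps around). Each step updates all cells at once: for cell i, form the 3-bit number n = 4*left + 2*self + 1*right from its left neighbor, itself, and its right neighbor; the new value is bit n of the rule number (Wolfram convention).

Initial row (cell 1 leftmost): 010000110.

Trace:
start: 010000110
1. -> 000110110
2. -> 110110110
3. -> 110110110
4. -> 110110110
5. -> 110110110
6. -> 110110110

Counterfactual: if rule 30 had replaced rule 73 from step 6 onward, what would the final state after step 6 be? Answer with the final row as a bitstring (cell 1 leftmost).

100100100

(re-executing step 6 under rule 30; state before step 6: 110110110)
6. -> 100100100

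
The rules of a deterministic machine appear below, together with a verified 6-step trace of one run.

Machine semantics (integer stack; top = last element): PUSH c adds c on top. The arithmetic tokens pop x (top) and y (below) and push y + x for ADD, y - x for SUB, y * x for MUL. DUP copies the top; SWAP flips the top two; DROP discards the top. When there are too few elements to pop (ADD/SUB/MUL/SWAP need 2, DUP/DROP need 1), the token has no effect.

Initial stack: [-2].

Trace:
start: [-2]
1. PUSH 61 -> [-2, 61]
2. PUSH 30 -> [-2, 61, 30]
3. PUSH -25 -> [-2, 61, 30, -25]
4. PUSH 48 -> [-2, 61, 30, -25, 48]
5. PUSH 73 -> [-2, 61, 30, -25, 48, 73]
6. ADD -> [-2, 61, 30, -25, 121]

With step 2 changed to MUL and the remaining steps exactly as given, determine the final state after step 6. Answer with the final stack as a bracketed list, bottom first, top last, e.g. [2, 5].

[-122, -25, 121]

(re-executing from step 2 with the substitution; state before step 2: [-2, 61])
2. MUL -> [-122]
3. PUSH -25 -> [-122, -25]
4. PUSH 48 -> [-122, -25, 48]
5. PUSH 73 -> [-122, -25, 48, 73]
6. ADD -> [-122, -25, 121]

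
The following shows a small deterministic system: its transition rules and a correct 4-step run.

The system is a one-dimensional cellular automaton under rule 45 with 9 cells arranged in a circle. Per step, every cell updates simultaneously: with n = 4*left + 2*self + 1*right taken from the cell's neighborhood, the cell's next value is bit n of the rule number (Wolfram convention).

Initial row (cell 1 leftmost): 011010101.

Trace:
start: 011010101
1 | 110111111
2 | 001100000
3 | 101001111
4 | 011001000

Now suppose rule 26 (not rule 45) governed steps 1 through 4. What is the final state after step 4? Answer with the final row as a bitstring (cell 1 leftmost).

101010010

(re-executing steps 1..4 under rule 26; state before step 1: 011010101)
1 | 010000000
2 | 101000000
3 | 000100001
4 | 101010010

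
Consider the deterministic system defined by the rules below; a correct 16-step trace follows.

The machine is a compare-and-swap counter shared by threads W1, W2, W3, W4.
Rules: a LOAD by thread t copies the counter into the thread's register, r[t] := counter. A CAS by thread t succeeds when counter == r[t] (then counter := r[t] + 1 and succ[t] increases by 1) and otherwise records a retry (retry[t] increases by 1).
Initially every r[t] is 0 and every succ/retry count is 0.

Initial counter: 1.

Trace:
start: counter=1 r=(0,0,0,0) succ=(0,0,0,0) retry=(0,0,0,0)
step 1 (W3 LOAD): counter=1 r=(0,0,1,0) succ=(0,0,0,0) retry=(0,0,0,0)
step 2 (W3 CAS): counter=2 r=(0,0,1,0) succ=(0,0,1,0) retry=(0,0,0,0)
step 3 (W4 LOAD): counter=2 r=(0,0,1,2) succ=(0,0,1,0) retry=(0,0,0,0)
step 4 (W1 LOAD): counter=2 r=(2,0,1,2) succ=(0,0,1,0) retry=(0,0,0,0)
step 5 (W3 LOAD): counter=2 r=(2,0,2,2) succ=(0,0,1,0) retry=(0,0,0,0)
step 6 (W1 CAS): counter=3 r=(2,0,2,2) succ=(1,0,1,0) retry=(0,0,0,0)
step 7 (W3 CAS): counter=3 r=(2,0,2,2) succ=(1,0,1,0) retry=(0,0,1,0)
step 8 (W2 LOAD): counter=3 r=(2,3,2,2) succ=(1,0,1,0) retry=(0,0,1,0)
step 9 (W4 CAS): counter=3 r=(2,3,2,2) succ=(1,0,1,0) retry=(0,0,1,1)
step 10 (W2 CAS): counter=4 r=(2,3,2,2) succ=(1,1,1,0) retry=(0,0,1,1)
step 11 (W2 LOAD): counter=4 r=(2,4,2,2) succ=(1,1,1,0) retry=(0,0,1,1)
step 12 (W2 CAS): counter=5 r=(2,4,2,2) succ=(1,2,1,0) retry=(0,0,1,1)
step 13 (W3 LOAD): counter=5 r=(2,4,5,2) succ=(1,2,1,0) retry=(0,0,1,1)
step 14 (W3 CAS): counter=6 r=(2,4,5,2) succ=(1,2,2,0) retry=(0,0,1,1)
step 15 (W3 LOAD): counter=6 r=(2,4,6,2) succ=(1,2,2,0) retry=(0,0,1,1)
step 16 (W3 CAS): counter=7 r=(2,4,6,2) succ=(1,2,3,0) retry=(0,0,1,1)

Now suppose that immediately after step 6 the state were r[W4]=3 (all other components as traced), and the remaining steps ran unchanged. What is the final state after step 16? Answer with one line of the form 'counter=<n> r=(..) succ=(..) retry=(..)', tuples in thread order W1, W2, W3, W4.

state after step 6 := counter=3 r=(2,0,2,3) succ=(1,0,1,0) retry=(0,0,0,0)
step 7 (W3 CAS): counter=3 r=(2,0,2,3) succ=(1,0,1,0) retry=(0,0,1,0)
step 8 (W2 LOAD): counter=3 r=(2,3,2,3) succ=(1,0,1,0) retry=(0,0,1,0)
step 9 (W4 CAS): counter=4 r=(2,3,2,3) succ=(1,0,1,1) retry=(0,0,1,0)
step 10 (W2 CAS): counter=4 r=(2,3,2,3) succ=(1,0,1,1) retry=(0,1,1,0)
step 11 (W2 LOAD): counter=4 r=(2,4,2,3) succ=(1,0,1,1) retry=(0,1,1,0)
step 12 (W2 CAS): counter=5 r=(2,4,2,3) succ=(1,1,1,1) retry=(0,1,1,0)
step 13 (W3 LOAD): counter=5 r=(2,4,5,3) succ=(1,1,1,1) retry=(0,1,1,0)
step 14 (W3 CAS): counter=6 r=(2,4,5,3) succ=(1,1,2,1) retry=(0,1,1,0)
step 15 (W3 LOAD): counter=6 r=(2,4,6,3) succ=(1,1,2,1) retry=(0,1,1,0)
step 16 (W3 CAS): counter=7 r=(2,4,6,3) succ=(1,1,3,1) retry=(0,1,1,0)

counter=7 r=(2,4,6,3) succ=(1,1,3,1) retry=(0,1,1,0)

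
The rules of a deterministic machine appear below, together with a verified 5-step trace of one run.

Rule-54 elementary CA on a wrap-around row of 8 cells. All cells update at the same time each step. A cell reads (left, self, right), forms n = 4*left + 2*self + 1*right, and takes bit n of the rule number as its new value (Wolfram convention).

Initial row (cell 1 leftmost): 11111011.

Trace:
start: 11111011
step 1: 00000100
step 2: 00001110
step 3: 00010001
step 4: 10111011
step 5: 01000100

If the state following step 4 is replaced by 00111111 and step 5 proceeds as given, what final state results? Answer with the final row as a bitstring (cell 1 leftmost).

11000000

state after step 4 := 00111111
step 5: 11000000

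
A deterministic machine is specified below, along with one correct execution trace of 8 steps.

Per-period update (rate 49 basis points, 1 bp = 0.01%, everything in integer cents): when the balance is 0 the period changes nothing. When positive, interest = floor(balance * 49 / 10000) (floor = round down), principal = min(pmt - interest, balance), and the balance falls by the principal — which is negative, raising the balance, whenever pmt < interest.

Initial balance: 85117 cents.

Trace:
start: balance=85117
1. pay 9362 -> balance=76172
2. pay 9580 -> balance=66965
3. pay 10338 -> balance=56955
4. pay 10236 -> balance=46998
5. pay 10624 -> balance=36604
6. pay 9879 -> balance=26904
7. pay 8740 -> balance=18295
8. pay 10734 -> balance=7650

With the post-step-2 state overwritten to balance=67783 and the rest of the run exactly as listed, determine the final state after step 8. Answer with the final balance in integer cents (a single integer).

state after step 2 := balance=67783
3. pay 10338 -> balance=57777
4. pay 10236 -> balance=47824
5. pay 10624 -> balance=37434
6. pay 9879 -> balance=27738
7. pay 8740 -> balance=19133
8. pay 10734 -> balance=8492

8492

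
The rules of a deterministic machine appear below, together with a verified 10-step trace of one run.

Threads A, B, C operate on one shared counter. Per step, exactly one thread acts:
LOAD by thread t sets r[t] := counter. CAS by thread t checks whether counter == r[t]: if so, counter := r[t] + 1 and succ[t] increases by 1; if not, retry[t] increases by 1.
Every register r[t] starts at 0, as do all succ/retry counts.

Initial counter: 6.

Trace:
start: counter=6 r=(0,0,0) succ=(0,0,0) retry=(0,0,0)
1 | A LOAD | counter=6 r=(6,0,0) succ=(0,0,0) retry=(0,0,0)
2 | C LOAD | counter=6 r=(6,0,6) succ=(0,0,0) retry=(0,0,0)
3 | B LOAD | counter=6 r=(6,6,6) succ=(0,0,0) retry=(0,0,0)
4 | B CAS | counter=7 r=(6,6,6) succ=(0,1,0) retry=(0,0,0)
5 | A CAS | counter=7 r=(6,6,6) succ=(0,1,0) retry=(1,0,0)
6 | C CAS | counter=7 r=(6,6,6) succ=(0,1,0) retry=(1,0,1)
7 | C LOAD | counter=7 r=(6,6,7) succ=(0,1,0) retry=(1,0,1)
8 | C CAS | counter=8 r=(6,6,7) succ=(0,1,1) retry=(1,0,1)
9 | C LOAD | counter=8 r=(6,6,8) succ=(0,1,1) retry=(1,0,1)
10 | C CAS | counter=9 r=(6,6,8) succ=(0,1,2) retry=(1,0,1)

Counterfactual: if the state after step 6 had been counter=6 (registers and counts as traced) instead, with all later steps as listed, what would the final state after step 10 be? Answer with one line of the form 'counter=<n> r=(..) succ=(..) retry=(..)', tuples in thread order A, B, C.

counter=8 r=(6,6,7) succ=(0,1,2) retry=(1,0,1)

state after step 6 := counter=6 r=(6,6,6) succ=(0,1,0) retry=(1,0,1)
7 | C LOAD | counter=6 r=(6,6,6) succ=(0,1,0) retry=(1,0,1)
8 | C CAS | counter=7 r=(6,6,6) succ=(0,1,1) retry=(1,0,1)
9 | C LOAD | counter=7 r=(6,6,7) succ=(0,1,1) retry=(1,0,1)
10 | C CAS | counter=8 r=(6,6,7) succ=(0,1,2) retry=(1,0,1)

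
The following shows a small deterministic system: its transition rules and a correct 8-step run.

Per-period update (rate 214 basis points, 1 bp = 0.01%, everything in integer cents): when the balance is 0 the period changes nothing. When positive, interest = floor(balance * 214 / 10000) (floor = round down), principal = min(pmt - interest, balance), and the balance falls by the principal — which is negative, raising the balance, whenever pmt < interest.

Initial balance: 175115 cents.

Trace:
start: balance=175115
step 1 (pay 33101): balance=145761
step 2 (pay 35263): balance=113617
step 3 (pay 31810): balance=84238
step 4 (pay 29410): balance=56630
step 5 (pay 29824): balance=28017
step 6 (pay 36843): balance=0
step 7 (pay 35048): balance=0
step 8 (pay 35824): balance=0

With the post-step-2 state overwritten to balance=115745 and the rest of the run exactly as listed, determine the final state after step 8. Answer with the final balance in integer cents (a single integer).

0

state after step 2 := balance=115745
step 3 (pay 31810): balance=86411
step 4 (pay 29410): balance=58850
step 5 (pay 29824): balance=30285
step 6 (pay 36843): balance=0
step 7 (pay 35048): balance=0
step 8 (pay 35824): balance=0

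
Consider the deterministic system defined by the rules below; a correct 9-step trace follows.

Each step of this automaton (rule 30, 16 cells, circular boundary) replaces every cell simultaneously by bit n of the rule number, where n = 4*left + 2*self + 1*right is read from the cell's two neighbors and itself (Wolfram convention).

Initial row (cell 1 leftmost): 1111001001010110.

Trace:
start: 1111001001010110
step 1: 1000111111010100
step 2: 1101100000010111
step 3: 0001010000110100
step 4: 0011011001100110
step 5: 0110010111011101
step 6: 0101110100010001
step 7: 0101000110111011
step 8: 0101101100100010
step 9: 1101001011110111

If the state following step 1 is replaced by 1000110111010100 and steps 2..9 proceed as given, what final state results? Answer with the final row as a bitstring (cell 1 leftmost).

state after step 1 := 1000110111010100
step 2: 1101100100010111
step 3: 0001011110110100
step 4: 0011010000100110
step 5: 0110011001111101
step 6: 0101110111000001
step 7: 0101000100100011
step 8: 0101101111110110
step 9: 1101001000000101

1101001000000101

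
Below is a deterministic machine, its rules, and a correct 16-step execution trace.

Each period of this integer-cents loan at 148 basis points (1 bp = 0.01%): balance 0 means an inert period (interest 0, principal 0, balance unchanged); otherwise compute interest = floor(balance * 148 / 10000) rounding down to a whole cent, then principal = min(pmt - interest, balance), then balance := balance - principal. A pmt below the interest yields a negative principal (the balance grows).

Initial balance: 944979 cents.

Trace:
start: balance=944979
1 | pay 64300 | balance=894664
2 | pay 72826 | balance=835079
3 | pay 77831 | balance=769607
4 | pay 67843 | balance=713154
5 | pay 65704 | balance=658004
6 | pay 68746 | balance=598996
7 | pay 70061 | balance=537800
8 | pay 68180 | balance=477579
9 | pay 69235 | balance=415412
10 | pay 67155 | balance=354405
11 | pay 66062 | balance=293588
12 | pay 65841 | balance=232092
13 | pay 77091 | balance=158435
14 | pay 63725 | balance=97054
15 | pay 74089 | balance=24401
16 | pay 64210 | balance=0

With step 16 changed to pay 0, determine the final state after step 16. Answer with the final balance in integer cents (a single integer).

24762

(re-executing from step 16 with the substitution; state before step 16: balance=24401)
16 | pay 0 | balance=24762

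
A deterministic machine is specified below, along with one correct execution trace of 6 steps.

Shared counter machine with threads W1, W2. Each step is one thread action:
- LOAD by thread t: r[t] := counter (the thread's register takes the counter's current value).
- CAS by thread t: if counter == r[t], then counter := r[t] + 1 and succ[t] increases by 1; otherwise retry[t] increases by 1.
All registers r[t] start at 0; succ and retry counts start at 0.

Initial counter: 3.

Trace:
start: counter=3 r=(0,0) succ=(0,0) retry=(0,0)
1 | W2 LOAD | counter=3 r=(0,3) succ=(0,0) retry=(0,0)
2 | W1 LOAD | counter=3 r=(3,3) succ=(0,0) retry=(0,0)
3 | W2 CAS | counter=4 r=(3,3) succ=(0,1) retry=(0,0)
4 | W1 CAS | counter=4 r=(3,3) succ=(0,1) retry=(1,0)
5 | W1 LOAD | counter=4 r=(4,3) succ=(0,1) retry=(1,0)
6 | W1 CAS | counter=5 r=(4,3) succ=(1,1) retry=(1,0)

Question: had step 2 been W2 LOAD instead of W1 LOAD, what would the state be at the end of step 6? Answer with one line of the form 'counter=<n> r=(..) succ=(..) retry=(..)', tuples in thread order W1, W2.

(re-executing from step 2 with the substitution; state before step 2: counter=3 r=(0,3) succ=(0,0) retry=(0,0))
2 | W2 LOAD | counter=3 r=(0,3) succ=(0,0) retry=(0,0)
3 | W2 CAS | counter=4 r=(0,3) succ=(0,1) retry=(0,0)
4 | W1 CAS | counter=4 r=(0,3) succ=(0,1) retry=(1,0)
5 | W1 LOAD | counter=4 r=(4,3) succ=(0,1) retry=(1,0)
6 | W1 CAS | counter=5 r=(4,3) succ=(1,1) retry=(1,0)

counter=5 r=(4,3) succ=(1,1) retry=(1,0)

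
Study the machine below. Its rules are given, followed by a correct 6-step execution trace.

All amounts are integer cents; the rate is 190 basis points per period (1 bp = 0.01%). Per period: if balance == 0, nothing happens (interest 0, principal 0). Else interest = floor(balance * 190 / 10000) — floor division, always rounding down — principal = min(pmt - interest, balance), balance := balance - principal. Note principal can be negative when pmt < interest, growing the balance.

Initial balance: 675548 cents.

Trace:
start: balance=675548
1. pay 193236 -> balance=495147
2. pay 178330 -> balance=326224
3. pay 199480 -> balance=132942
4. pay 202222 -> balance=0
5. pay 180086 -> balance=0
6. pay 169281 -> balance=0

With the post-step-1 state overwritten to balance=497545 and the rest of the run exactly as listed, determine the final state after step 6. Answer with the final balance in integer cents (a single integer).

0

state after step 1 := balance=497545
2. pay 178330 -> balance=328668
3. pay 199480 -> balance=135432
4. pay 202222 -> balance=0
5. pay 180086 -> balance=0
6. pay 169281 -> balance=0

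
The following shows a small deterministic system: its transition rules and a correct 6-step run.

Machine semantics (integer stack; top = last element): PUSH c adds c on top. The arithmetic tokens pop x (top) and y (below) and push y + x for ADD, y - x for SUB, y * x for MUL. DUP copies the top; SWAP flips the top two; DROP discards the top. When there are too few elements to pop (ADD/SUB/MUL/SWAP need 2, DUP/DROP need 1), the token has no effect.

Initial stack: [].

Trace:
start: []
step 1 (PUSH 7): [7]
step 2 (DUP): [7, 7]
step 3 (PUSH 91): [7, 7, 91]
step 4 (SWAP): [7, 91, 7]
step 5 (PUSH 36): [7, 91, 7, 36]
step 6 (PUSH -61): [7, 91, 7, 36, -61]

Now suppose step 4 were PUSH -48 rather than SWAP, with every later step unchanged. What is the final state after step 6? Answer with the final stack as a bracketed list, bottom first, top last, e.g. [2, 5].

(re-executing from step 4 with the substitution; state before step 4: [7, 7, 91])
step 4 (PUSH -48): [7, 7, 91, -48]
step 5 (PUSH 36): [7, 7, 91, -48, 36]
step 6 (PUSH -61): [7, 7, 91, -48, 36, -61]

[7, 7, 91, -48, 36, -61]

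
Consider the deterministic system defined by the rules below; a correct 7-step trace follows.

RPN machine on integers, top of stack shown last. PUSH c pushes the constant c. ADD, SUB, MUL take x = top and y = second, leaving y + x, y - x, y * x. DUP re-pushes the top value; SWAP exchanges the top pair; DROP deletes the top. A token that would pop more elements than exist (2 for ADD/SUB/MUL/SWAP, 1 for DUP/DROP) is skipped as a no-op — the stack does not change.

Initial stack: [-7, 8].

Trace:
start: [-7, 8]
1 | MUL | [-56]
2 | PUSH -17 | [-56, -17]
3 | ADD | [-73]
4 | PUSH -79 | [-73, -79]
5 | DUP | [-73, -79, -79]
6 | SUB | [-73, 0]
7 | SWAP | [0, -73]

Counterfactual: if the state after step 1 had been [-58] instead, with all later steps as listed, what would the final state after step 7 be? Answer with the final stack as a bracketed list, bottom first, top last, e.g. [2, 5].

[0, -75]

state after step 1 := [-58]
2 | PUSH -17 | [-58, -17]
3 | ADD | [-75]
4 | PUSH -79 | [-75, -79]
5 | DUP | [-75, -79, -79]
6 | SUB | [-75, 0]
7 | SWAP | [0, -75]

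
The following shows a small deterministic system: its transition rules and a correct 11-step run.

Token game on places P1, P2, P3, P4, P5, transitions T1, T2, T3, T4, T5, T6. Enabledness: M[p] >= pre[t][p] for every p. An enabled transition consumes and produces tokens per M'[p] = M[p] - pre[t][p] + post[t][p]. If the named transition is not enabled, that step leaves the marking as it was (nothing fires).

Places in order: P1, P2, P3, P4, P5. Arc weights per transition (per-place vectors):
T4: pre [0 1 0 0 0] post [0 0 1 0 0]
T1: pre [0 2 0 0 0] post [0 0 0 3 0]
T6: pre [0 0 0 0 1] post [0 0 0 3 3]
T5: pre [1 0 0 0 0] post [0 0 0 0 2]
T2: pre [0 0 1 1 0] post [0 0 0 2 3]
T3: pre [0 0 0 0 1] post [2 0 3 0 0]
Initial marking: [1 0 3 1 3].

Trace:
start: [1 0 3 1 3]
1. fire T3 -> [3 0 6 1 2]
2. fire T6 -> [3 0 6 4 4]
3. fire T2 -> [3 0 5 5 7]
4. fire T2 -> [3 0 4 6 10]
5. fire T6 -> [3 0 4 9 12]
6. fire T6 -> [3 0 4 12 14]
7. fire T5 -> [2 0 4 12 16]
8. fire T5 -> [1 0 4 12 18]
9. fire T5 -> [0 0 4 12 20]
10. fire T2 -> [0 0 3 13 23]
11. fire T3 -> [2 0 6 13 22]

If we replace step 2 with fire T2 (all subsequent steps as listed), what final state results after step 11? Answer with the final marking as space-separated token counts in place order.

2 0 5 11 23

(re-executing from step 2 with the substitution; state before step 2: [3 0 6 1 2])
2. fire T2 -> [3 0 5 2 5]
3. fire T2 -> [3 0 4 3 8]
4. fire T2 -> [3 0 3 4 11]
5. fire T6 -> [3 0 3 7 13]
6. fire T6 -> [3 0 3 10 15]
7. fire T5 -> [2 0 3 10 17]
8. fire T5 -> [1 0 3 10 19]
9. fire T5 -> [0 0 3 10 21]
10. fire T2 -> [0 0 2 11 24]
11. fire T3 -> [2 0 5 11 23]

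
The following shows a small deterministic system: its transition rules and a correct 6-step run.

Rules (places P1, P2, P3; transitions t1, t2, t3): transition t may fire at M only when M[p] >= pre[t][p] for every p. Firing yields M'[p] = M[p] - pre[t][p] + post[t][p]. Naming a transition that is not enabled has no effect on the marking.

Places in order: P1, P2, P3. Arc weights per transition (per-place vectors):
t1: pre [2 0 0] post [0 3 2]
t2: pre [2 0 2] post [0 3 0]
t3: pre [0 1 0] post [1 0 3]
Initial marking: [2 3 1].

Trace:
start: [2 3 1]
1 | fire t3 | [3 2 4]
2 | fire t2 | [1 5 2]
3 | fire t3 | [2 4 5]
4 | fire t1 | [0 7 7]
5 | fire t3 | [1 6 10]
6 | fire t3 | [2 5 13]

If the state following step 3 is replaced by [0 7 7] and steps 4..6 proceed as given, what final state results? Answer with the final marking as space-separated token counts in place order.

2 5 13

state after step 3 := [0 7 7]
4 | fire t1 | [0 7 7]
5 | fire t3 | [1 6 10]
6 | fire t3 | [2 5 13]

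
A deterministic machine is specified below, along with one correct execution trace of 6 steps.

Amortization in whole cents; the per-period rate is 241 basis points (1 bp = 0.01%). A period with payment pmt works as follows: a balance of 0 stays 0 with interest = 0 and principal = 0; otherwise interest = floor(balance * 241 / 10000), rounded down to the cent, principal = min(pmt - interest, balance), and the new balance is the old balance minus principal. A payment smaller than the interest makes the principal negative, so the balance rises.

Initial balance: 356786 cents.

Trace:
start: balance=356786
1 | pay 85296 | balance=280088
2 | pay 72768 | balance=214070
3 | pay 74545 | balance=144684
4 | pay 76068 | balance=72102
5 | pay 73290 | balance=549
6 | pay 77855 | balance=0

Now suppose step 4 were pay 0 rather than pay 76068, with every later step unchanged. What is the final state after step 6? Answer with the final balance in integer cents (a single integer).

2485

(re-executing from step 4 with the substitution; state before step 4: balance=144684)
4 | pay 0 | balance=148170
5 | pay 73290 | balance=78450
6 | pay 77855 | balance=2485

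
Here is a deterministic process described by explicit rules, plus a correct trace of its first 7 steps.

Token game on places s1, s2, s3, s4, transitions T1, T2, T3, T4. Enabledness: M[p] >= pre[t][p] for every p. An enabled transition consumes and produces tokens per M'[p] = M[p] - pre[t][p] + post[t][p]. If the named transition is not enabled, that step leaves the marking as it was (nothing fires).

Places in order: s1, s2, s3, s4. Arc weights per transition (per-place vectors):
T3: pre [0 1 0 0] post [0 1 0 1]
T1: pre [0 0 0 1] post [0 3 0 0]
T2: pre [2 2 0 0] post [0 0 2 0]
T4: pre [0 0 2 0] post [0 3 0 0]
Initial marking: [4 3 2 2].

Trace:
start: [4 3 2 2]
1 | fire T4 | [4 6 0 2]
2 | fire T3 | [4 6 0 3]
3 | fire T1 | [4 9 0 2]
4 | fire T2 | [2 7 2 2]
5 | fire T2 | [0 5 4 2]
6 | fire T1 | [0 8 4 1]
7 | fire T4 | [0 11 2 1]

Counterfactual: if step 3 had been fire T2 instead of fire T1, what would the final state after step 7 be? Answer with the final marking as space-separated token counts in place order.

(re-executing from step 3 with the substitution; state before step 3: [4 6 0 3])
3 | fire T2 | [2 4 2 3]
4 | fire T2 | [0 2 4 3]
5 | fire T2 | [0 2 4 3]
6 | fire T1 | [0 5 4 2]
7 | fire T4 | [0 8 2 2]

0 8 2 2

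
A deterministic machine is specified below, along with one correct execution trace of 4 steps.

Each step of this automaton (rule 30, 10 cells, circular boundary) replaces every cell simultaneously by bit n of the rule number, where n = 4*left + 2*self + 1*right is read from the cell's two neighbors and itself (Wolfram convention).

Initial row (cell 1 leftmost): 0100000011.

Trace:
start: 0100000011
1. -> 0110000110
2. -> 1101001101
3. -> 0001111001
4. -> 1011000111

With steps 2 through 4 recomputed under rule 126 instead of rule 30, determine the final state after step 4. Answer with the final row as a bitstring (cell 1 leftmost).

(re-executing steps 2..4 under rule 126; state before step 2: 0110000110)
2. -> 1111001111
3. -> 0001111000
4. -> 0011001100

0011001100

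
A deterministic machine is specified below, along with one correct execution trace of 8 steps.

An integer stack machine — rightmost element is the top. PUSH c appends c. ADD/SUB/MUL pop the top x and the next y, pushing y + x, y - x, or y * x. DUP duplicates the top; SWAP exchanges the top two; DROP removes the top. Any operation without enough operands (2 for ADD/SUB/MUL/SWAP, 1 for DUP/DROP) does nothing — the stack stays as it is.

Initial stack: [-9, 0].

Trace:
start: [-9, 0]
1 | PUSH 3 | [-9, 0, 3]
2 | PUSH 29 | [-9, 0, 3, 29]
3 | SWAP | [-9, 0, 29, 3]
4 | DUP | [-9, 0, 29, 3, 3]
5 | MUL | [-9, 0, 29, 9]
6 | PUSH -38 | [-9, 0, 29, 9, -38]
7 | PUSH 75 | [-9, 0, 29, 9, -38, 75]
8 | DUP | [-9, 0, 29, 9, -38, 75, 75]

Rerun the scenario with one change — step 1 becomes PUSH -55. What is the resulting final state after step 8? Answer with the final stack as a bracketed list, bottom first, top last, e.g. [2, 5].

(re-executing from step 1 with the substitution; state before step 1: [-9, 0])
1 | PUSH -55 | [-9, 0, -55]
2 | PUSH 29 | [-9, 0, -55, 29]
3 | SWAP | [-9, 0, 29, -55]
4 | DUP | [-9, 0, 29, -55, -55]
5 | MUL | [-9, 0, 29, 3025]
6 | PUSH -38 | [-9, 0, 29, 3025, -38]
7 | PUSH 75 | [-9, 0, 29, 3025, -38, 75]
8 | DUP | [-9, 0, 29, 3025, -38, 75, 75]

[-9, 0, 29, 3025, -38, 75, 75]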